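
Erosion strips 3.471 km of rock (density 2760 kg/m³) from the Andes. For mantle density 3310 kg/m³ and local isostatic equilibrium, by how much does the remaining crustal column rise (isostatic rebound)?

Unloading: uplift u = e ρ_c/ρ_m = 3.471 km × 2760/3310 = 2.89 km.

2.89 km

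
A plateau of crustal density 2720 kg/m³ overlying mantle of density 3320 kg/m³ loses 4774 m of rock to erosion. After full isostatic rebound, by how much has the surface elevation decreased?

Rebound u = e ρ_c/ρ_m = 4774 m × 2720/3320 = 3911 m.
Net surface drop = e − u = 4774 m − 3911 m = e (ρ_m − ρ_c)/ρ_m = 863 m.

863 m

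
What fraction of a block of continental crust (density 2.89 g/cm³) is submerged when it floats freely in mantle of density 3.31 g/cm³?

Submerged fraction = ρ_obj/ρ_fluid = 2.89/3.31 = 87.3%.

87.3%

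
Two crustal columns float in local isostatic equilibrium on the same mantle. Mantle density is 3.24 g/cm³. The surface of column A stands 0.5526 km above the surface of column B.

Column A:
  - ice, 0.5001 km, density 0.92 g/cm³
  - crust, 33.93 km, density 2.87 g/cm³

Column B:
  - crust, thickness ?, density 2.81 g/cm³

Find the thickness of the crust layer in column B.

27.7 km

Take the compensation level at the base of the deeper column (depth z_c below the surface of column A) and equate Σ ρ_i t_i down to z_c; mantle fills any gap and the z_c terms cancel.
Column A: 0.5001×0.92 + 33.93×2.87 + (z_c − 34.4301)×3.24
Column B: 0.5526×0 + x×2.81 + (z_c − 0.5526 − 0 − x)×3.24
The z_c×3.24 term appears on both sides and cancels. Collect the known terms of each column as K = Σ(ρt)_known − 3.24 × (depth of known layers): K_A = 97.839192 − 3.24×34.4301 = −13.714332; K_B = 0 − 3.24×(0.5526 + 0) = −1.790424.
Balance: K_A = K_B − x×(3.24 − 2.81), so x = (K_B − K_A)/(3.24 − 2.81) = 11.9239/0.43 = 27.7 km.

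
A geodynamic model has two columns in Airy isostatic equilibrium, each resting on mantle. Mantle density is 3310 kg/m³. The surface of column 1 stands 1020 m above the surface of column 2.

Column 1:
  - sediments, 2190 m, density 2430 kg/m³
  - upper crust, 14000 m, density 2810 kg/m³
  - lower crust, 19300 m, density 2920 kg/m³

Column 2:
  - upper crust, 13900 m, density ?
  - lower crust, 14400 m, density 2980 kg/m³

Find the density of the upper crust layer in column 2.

Take the compensation level at the base of the deeper column (depth z_c below the surface of column 1) and equate Σ ρ_i t_i down to z_c; mantle fills any gap and the z_c terms cancel.
Column 1: 2190×2430 + 14000×2810 + 19300×2920 + (z_c − 35490)×3310
Column 2: 1020×0 + 13900×ρ + 14400×2980 + (z_c − 1020 − 28300)×3310
The z_c×3310 term appears on both sides and cancels. Collect the known terms of each column as K = Σ(ρt)_known − 3310 × (depth of known layers): K_1 = 101017700 − 3310×35490 = −16454200; K_2 = 42912000 − 3310×(1020 + 28300) = −54137200.
Balance: K_1 = K_2 + 13900×ρ, so ρ = (K_1 − K_2)/13900 = 37683000/13900 = 2710 kg/m³.

2710 kg/m³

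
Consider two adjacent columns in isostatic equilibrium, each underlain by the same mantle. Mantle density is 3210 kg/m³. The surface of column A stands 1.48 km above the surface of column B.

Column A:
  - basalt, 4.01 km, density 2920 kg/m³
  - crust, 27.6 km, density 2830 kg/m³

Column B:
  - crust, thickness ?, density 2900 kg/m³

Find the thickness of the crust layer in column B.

Take the compensation level at the base of the deeper column (depth z_c below the surface of column A) and equate Σ ρ_i t_i down to z_c; mantle fills any gap and the z_c terms cancel.
Column A: 4.01×2920 + 27.6×2830 + (z_c − 31.61)×3210
Column B: 1.48×0 + x×2900 + (z_c − 1.48 − 0 − x)×3210
The z_c×3210 term appears on both sides and cancels. Collect the known terms of each column as K = Σ(ρt)_known − 3210 × (depth of known layers): K_A = 89817.2 − 3210×31.61 = −11650.9; K_B = 0 − 3210×(1.48 + 0) = −4750.8.
Balance: K_A = K_B − x×(3210 − 2900), so x = (K_B − K_A)/(3210 − 2900) = 6900.1/310 = 22.3 km.

22.3 km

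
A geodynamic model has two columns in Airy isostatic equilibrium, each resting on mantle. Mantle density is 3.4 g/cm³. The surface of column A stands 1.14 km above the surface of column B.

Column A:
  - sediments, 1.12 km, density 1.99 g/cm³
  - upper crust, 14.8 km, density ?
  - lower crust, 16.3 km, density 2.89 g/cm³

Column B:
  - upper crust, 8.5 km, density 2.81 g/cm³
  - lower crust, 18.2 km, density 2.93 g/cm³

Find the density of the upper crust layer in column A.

2.89 g/cm³

Take the compensation level at the base of the deeper column (depth z_c below the surface of column A) and equate Σ ρ_i t_i down to z_c; mantle fills any gap and the z_c terms cancel.
Column A: 1.12×1.99 + 14.8×ρ + 16.3×2.89 + (z_c − 32.22)×3.4
Column B: 1.14×0 + 8.5×2.81 + 18.2×2.93 + (z_c − 1.14 − 26.7)×3.4
The z_c×3.4 term appears on both sides and cancels. Collect the known terms of each column as K = Σ(ρt)_known − 3.4 × (depth of known layers): K_A = 49.3358 − 3.4×32.22 = −60.2122; K_B = 77.211 − 3.4×(1.14 + 26.7) = −17.445.
Balance: K_A + 14.8×ρ = K_B, so ρ = (K_B − K_A)/14.8 = 42.7672/14.8 = 2.89 g/cm³.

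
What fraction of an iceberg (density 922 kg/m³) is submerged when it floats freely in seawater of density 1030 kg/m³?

Submerged fraction = ρ_obj/ρ_fluid = 922/1030 = 89.5%.

89.5%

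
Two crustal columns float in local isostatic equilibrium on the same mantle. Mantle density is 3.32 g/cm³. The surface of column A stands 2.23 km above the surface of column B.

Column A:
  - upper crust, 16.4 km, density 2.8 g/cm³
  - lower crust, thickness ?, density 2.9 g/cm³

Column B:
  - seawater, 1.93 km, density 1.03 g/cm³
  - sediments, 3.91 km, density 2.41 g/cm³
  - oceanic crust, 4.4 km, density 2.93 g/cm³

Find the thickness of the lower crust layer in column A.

Take the compensation level at the base of the deeper column (depth z_c below the surface of column A) and equate Σ ρ_i t_i down to z_c; mantle fills any gap and the z_c terms cancel.
Column A: 16.4×2.8 + x×2.9 + (z_c − 16.4 − x)×3.32
Column B: 2.23×0 + 1.93×1.03 + 3.91×2.41 + 4.4×2.93 + (z_c − 2.23 − 10.24)×3.32
The z_c×3.32 term appears on both sides and cancels. Collect the known terms of each column as K = Σ(ρt)_known − 3.32 × (depth of known layers): K_A = 45.92 − 3.32×16.4 = −8.528; K_B = 24.303 − 3.32×(2.23 + 10.24) = −17.0974.
Balance: K_A − x×(3.32 − 2.9) = K_B, so x = (K_A − K_B)/(3.32 − 2.9) = 8.5694/0.42 = 20.4 km.

20.4 km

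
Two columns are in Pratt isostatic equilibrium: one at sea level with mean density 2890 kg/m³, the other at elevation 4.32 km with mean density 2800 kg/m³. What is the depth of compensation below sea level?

ρ_ref D = ρ (D + h) → D (ρ_ref − ρ) = ρ h.
D = ρ h/(ρ_ref − ρ) = 2800 × 4.32 km/(2890 − 2800) = 134 km.

134 km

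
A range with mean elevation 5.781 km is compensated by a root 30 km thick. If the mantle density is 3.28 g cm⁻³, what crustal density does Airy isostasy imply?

ρ_c h = (ρ_m − ρ_c) r → ρ_c (h + r) = ρ_m r → ρ_c = ρ_m r / (h + r).
ρ_c = 3.28 × 30 km / (5.781 km + 30 km) = 2.75 g cm⁻³.

2.75 g cm⁻³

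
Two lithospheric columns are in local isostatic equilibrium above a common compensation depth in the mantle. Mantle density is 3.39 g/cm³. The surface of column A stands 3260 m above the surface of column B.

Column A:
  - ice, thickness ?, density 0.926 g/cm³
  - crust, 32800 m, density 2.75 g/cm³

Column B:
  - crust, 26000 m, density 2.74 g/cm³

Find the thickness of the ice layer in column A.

2820 m

Take the compensation level at the base of the deeper column (depth z_c below the surface of column A) and equate Σ ρ_i t_i down to z_c; mantle fills any gap and the z_c terms cancel.
Column A: x×0.926 + 32800×2.75 + (z_c − 32800 − x)×3.39
Column B: 3260×0 + 26000×2.74 + (z_c − 3260 − 26000)×3.39
The z_c×3.39 term appears on both sides and cancels. Collect the known terms of each column as K = Σ(ρt)_known − 3.39 × (depth of known layers): K_A = 90200 − 3.39×32800 = −20992; K_B = 71240 − 3.39×(3260 + 26000) = −27951.4.
Balance: K_A − x×(3.39 − 0.926) = K_B, so x = (K_A − K_B)/(3.39 − 0.926) = 6959.4/2.464 = 2820 m.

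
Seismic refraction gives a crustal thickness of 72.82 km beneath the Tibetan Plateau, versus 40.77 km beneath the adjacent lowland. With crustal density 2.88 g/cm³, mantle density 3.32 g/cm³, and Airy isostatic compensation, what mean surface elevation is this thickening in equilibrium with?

4.25 km

Excess crust Δ = 72.82 km − 40.77 km = 32.05 km, split between elevation h and root r with h + r = Δ.
Airy balance ρ_c h = (ρ_m − ρ_c) r gives r = h ρ_c/(ρ_m − ρ_c), so h (1 + ρ_c/(ρ_m − ρ_c)) = Δ, i.e. h = Δ (ρ_m − ρ_c)/ρ_m.
h = 32.05 km × 0.44/3.32 = 4.25 km.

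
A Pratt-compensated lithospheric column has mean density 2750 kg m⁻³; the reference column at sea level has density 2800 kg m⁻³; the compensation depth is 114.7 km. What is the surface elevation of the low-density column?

2.09 km

ρ_ref D = ρ (D + h) → h = D (ρ_ref − ρ)/ρ.
h = 114.7 km × (2800 − 2750)/2750 = 2.09 km.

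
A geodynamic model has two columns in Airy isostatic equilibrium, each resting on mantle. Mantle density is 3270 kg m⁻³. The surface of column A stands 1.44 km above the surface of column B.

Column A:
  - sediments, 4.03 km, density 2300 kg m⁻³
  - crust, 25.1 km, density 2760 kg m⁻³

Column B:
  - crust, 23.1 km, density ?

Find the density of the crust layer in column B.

2750 kg m⁻³

Take the compensation level at the base of the deeper column (depth z_c below the surface of column A) and equate Σ ρ_i t_i down to z_c; mantle fills any gap and the z_c terms cancel.
Column A: 4.03×2300 + 25.1×2760 + (z_c − 29.13)×3270
Column B: 1.44×0 + 23.1×ρ + (z_c − 1.44 − 23.1)×3270
The z_c×3270 term appears on both sides and cancels. Collect the known terms of each column as K = Σ(ρt)_known − 3270 × (depth of known layers): K_A = 78545 − 3270×29.13 = −16710.1; K_B = 0 − 3270×(1.44 + 23.1) = −80245.8.
Balance: K_A = K_B + 23.1×ρ, so ρ = (K_A − K_B)/23.1 = 63535.7/23.1 = 2750 kg m⁻³.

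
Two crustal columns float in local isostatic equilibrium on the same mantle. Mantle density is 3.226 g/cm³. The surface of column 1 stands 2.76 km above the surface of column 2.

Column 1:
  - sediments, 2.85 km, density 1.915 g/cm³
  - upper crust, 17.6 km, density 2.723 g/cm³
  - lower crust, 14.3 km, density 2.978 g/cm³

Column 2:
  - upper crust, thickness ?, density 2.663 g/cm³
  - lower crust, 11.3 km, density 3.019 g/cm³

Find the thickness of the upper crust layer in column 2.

8.69 km

Take the compensation level at the base of the deeper column (depth z_c below the surface of column 1) and equate Σ ρ_i t_i down to z_c; mantle fills any gap and the z_c terms cancel.
Column 1: 2.85×1.915 + 17.6×2.723 + 14.3×2.978 + (z_c − 34.75)×3.226
Column 2: 2.76×0 + x×2.663 + 11.3×3.019 + (z_c − 2.76 − 11.3 − x)×3.226
The z_c×3.226 term appears on both sides and cancels. Collect the known terms of each column as K = Σ(ρt)_known − 3.226 × (depth of known layers): K_1 = 95.96795 − 3.226×34.75 = −16.13555; K_2 = 34.1147 − 3.226×(2.76 + 11.3) = −11.24286.
Balance: K_1 = K_2 − x×(3.226 − 2.663), so x = (K_2 − K_1)/(3.226 − 2.663) = 4.89269/0.563 = 8.69 km.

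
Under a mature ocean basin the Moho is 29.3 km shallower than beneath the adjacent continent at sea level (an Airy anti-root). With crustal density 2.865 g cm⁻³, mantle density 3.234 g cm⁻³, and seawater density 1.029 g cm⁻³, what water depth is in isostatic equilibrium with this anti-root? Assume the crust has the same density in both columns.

Replacing a thickness d of crust by seawater at the top must be balanced by replacing crust with mantle at the base: d (ρ_c − ρ_w) = a (ρ_m − ρ_c).
d = a (ρ_m − ρ_c)/(ρ_c − ρ_w) = 29.3 km × 0.369/1.836 = 5.89 km.

5.89 km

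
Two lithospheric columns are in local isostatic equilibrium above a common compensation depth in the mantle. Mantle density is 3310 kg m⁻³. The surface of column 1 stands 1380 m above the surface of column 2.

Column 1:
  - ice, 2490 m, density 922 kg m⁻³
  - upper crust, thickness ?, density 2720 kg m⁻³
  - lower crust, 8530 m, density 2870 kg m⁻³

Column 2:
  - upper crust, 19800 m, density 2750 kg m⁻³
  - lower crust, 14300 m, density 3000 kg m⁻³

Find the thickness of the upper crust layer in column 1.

17600 m

Take the compensation level at the base of the deeper column (depth z_c below the surface of column 1) and equate Σ ρ_i t_i down to z_c; mantle fills any gap and the z_c terms cancel.
Column 1: 2490×922 + x×2720 + 8530×2870 + (z_c − 11020 − x)×3310
Column 2: 1380×0 + 19800×2750 + 14300×3000 + (z_c − 1380 − 34100)×3310
The z_c×3310 term appears on both sides and cancels. Collect the known terms of each column as K = Σ(ρt)_known − 3310 × (depth of known layers): K_1 = 26776880 − 3310×11020 = −9699320; K_2 = 97350000 − 3310×(1380 + 34100) = −20088800.
Balance: K_1 − x×(3310 − 2720) = K_2, so x = (K_1 − K_2)/(3310 − 2720) = 10389500/590 = 17600 m.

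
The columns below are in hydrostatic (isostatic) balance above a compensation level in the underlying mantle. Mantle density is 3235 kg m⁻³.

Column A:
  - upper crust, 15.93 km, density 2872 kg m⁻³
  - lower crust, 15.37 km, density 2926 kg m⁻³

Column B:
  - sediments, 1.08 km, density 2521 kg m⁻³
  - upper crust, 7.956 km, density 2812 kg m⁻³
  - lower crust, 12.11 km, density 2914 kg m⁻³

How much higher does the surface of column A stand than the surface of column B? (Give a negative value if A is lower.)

0.775 km

For any compensation level in the mantle, the mantle terms cancel and isostasy reduces to e = (Σt_A − Σt_B) − (Σ(ρt)_A − Σ(ρt)_B) / ρ_m.
Σt_A = 31.3 km; Σt_B = 21.146 km; Σ(ρt)_A = 90723.58; Σ(ρt)_B = 60383.492 (in km·kg m⁻³).
e = (31.3 − 21.146) − (90723.58 − 60383.492) / 3235 = 0.775 km.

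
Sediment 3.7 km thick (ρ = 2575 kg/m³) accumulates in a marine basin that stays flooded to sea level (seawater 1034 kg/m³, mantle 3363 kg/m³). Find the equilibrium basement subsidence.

Submarine loading: the sediment displaces seawater, and the subsidence is in turn flooded, so s (ρ_m − ρ_w) = t (ρ_sed − ρ_w).
s = 3.7 km × (2575 − 1034) / (3363 − 1034) = 2.45 km.

2.45 km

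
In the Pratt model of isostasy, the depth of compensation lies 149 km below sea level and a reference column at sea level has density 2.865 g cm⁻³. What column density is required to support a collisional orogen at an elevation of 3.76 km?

Pratt balance: ρ_ref D = ρ (D + h).
ρ = ρ_ref D/(D + h) = 2.865 × 149 km/(149 km + 3.76 km) = 2.79 g cm⁻³.

2.79 g cm⁻³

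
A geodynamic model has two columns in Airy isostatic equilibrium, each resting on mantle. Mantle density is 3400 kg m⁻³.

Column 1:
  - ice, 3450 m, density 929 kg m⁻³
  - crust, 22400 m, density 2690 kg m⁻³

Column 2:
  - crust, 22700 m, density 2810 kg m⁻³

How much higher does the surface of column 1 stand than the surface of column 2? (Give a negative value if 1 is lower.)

For any compensation level in the mantle, the mantle terms cancel and isostasy reduces to e = (Σt_1 − Σt_2) − (Σ(ρt)_1 − Σ(ρt)_2) / ρ_m.
Σt_1 = 25850 m; Σt_2 = 22700 m; Σ(ρt)_1 = 63461050; Σ(ρt)_2 = 63787000 (in m·kg m⁻³).
e = (25850 − 22700) − (63461050 − 63787000) / 3400 = 3250 m.

3250 m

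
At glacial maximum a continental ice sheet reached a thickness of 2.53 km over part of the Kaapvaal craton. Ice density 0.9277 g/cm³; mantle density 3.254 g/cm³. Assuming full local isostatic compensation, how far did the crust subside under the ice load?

0.721 km

By Archimedes' principle applied to the lithosphere: the ice load ρ_ice t is balanced by mantle displaced below, ρ_m s.
s = t ρ_ice / ρ_m = 2.53 km × 0.9277/3.254 = 0.721 km.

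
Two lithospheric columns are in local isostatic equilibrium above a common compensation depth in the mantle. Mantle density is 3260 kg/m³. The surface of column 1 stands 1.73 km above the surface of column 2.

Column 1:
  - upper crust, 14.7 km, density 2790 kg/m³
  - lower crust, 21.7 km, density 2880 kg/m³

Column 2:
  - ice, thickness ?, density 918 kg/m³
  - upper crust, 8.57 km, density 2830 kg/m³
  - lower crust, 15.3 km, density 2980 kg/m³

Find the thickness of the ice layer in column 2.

0.66 km

Take the compensation level at the base of the deeper column (depth z_c below the surface of column 1) and equate Σ ρ_i t_i down to z_c; mantle fills any gap and the z_c terms cancel.
Column 1: 14.7×2790 + 21.7×2880 + (z_c − 36.4)×3260
Column 2: 1.73×0 + x×918 + 8.57×2830 + 15.3×2980 + (z_c − 1.73 − 23.87 − x)×3260
The z_c×3260 term appears on both sides and cancels. Collect the known terms of each column as K = Σ(ρt)_known − 3260 × (depth of known layers): K_1 = 103509 − 3260×36.4 = −15155; K_2 = 69847.1 − 3260×(1.73 + 23.87) = −13608.9.
Balance: K_1 = K_2 − x×(3260 − 918), so x = (K_2 − K_1)/(3260 − 918) = 1546.1/2342 = 0.66 km.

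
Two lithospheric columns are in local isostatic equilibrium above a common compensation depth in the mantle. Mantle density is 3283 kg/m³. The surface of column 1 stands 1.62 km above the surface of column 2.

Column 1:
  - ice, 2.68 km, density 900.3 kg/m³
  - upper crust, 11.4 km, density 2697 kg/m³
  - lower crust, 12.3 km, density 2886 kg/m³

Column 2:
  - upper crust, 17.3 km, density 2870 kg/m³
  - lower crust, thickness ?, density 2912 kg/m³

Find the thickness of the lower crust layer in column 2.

Take the compensation level at the base of the deeper column (depth z_c below the surface of column 1) and equate Σ ρ_i t_i down to z_c; mantle fills any gap and the z_c terms cancel.
Column 1: 2.68×900.3 + 11.4×2697 + 12.3×2886 + (z_c − 26.38)×3283
Column 2: 1.62×0 + 17.3×2870 + x×2912 + (z_c − 1.62 − 17.3 − x)×3283
The z_c×3283 term appears on both sides and cancels. Collect the known terms of each column as K = Σ(ρt)_known − 3283 × (depth of known layers): K_1 = 68656.404 − 3283×26.38 = −17949.136; K_2 = 49651 − 3283×(1.62 + 17.3) = −12463.36.
Balance: K_1 = K_2 − x×(3283 − 2912), so x = (K_2 − K_1)/(3283 − 2912) = 5485.78/371 = 14.8 km.

14.8 km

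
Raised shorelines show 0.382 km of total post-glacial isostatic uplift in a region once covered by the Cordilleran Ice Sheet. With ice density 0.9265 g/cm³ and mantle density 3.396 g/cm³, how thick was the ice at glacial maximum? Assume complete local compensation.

u = t ρ_ice/ρ_m → t = u ρ_m/ρ_ice = 0.382 km × 3.396/0.9265 = 1.4 km.

1.4 km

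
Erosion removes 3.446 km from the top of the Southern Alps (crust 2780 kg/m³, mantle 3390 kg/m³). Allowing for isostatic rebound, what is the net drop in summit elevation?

0.62 km

Rebound u = e ρ_c/ρ_m = 3.446 km × 2780/3390 = 2.826 km.
Net surface drop = e − u = 3.446 km − 2.826 km = e (ρ_m − ρ_c)/ρ_m = 0.62 km.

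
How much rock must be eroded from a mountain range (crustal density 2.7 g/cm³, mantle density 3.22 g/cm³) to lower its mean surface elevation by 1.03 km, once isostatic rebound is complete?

Net drop Δ = e − u = e − e ρ_c/ρ_m = e (ρ_m − ρ_c)/ρ_m.
e = Δ ρ_m/(ρ_m − ρ_c) = 1.03 km × 3.22/0.52 = 6.38 km.

6.38 km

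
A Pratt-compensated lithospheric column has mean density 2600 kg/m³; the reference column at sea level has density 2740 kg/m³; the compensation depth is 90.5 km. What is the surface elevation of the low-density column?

ρ_ref D = ρ (D + h) → h = D (ρ_ref − ρ)/ρ.
h = 90.5 km × (2740 − 2600)/2600 = 4.87 km.

4.87 km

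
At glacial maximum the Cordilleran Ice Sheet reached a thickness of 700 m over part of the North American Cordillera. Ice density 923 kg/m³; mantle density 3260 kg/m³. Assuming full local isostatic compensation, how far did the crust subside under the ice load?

198 m

Equating mass per unit area of the two columns: the ice load ρ_ice t is balanced by mantle displaced below, ρ_m s.
s = t ρ_ice / ρ_m = 700 m × 923/3260 = 198 m.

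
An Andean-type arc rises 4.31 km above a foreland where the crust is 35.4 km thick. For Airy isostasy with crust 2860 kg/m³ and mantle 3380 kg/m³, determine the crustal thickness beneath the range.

63.4 km

Root depth r = h ρ_c / (ρ_m − ρ_c) = 4.31 km × 2860 / 520 = 23.7 km.
Total thickness = T + h + r = 35.4 km + 4.31 km + 23.7 km = 63.4 km.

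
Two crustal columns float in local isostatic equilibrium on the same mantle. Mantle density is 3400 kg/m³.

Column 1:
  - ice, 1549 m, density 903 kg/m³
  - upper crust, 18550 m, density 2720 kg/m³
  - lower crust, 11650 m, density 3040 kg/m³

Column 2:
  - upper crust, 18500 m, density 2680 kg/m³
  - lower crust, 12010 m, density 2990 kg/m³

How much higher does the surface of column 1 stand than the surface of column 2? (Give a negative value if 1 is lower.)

For any compensation level in the mantle, the mantle terms cancel and isostasy reduces to e = (Σt_1 − Σt_2) − (Σ(ρt)_1 − Σ(ρt)_2) / ρ_m.
Σt_1 = 31749 m; Σt_2 = 30510 m; Σ(ρt)_1 = 87270747; Σ(ρt)_2 = 85489900 (in m·kg/m³).
e = (31749 − 30510) − (87270747 − 85489900) / 3400 = 715 m.

715 m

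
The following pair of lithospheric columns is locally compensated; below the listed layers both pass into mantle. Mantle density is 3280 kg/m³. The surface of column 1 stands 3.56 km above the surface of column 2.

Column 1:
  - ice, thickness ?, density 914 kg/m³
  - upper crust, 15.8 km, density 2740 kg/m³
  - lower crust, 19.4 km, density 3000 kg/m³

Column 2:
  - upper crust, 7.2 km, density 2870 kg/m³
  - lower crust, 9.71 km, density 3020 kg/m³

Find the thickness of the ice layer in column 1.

Take the compensation level at the base of the deeper column (depth z_c below the surface of column 1) and equate Σ ρ_i t_i down to z_c; mantle fills any gap and the z_c terms cancel.
Column 1: x×914 + 15.8×2740 + 19.4×3000 + (z_c − 35.2 − x)×3280
Column 2: 3.56×0 + 7.2×2870 + 9.71×3020 + (z_c − 3.56 − 16.91)×3280
The z_c×3280 term appears on both sides and cancels. Collect the known terms of each column as K = Σ(ρt)_known − 3280 × (depth of known layers): K_1 = 101492 − 3280×35.2 = −13964; K_2 = 49988.2 − 3280×(3.56 + 16.91) = −17153.4.
Balance: K_1 − x×(3280 − 914) = K_2, so x = (K_1 − K_2)/(3280 − 914) = 3189.4/2366 = 1.35 km.

1.35 km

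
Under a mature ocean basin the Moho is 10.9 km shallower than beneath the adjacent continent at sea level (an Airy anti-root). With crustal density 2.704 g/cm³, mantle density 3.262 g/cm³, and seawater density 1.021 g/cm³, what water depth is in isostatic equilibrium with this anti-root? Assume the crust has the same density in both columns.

Replacing a thickness d of crust by seawater at the top must be balanced by replacing crust with mantle at the base: d (ρ_c − ρ_w) = a (ρ_m − ρ_c).
d = a (ρ_m − ρ_c)/(ρ_c − ρ_w) = 10.9 km × 0.558/1.683 = 3.61 km.

3.61 km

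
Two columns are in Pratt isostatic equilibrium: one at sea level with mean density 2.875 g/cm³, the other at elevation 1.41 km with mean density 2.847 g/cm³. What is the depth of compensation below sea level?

ρ_ref D = ρ (D + h) → D (ρ_ref − ρ) = ρ h.
D = ρ h/(ρ_ref − ρ) = 2.847 × 1.41 km/(2.875 − 2.847) = 143 km.

143 km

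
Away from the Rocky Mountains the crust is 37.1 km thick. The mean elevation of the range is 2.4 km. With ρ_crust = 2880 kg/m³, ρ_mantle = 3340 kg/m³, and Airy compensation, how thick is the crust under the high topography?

Root depth r = h ρ_c / (ρ_m − ρ_c) = 2.4 km × 2880 / 460 = 15.03 km.
Total thickness = T + h + r = 37.1 km + 2.4 km + 15.03 km = 54.5 km.

54.5 km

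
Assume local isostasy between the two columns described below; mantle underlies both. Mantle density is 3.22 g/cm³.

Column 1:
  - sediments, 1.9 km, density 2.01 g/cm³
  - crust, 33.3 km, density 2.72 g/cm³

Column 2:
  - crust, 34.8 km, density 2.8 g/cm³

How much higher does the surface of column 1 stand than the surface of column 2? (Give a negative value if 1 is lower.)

1.35 km

For any compensation level in the mantle, the mantle terms cancel and isostasy reduces to e = (Σt_1 − Σt_2) − (Σ(ρt)_1 − Σ(ρt)_2) / ρ_m.
Σt_1 = 35.2 km; Σt_2 = 34.8 km; Σ(ρt)_1 = 94.395; Σ(ρt)_2 = 97.44 (in km·g/cm³).
e = (35.2 − 34.8) − (94.395 − 97.44) / 3.22 = 1.35 km.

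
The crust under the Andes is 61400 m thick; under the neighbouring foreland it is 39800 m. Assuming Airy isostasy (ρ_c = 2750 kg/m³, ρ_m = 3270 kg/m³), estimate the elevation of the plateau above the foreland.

Excess crust Δ = 61400 m − 39800 m = 21600 m, split between elevation h and root r with h + r = Δ.
Airy balance ρ_c h = (ρ_m − ρ_c) r gives r = h ρ_c/(ρ_m − ρ_c), so h (1 + ρ_c/(ρ_m − ρ_c)) = Δ, i.e. h = Δ (ρ_m − ρ_c)/ρ_m.
h = 21600 m × 520/3270 = 3430 m.

3430 m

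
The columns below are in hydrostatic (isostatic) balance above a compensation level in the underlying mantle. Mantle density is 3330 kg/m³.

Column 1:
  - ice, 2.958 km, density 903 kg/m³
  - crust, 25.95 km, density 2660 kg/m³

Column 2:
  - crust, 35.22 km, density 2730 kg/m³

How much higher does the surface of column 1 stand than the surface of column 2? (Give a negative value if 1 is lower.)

1.03 km

For any compensation level in the mantle, the mantle terms cancel and isostasy reduces to e = (Σt_1 − Σt_2) − (Σ(ρt)_1 − Σ(ρt)_2) / ρ_m.
Σt_1 = 28.908 km; Σt_2 = 35.22 km; Σ(ρt)_1 = 71698.074; Σ(ρt)_2 = 96150.6 (in km·kg/m³).
e = (28.908 − 35.22) − (71698.074 − 96150.6) / 3330 = 1.03 km.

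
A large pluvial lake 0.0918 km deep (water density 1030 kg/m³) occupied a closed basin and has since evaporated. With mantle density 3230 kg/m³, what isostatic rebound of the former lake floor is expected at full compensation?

0.0293 km

u = d ρ_w/ρ_m = 0.0918 km × 1030/3230 = 0.0293 km.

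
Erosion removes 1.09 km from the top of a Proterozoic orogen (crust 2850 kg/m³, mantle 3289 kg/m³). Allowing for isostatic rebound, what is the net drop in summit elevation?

Rebound u = e ρ_c/ρ_m = 1.09 km × 2850/3289 = 0.9445 km.
Net surface drop = e − u = 1.09 km − 0.9445 km = e (ρ_m − ρ_c)/ρ_m = 0.145 km.

0.145 km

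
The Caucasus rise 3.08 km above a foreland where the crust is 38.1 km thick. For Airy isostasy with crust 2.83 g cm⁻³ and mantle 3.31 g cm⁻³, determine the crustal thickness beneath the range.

59.3 km

Root depth r = h ρ_c / (ρ_m − ρ_c) = 3.08 km × 2.83 / 0.48 = 18.16 km.
Total thickness = T + h + r = 38.1 km + 3.08 km + 18.16 km = 59.3 km.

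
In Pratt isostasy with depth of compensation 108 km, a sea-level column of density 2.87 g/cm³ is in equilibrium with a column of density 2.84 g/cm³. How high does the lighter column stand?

1.14 km

ρ_ref D = ρ (D + h) → h = D (ρ_ref − ρ)/ρ.
h = 108 km × (2.87 − 2.84)/2.84 = 1.14 km.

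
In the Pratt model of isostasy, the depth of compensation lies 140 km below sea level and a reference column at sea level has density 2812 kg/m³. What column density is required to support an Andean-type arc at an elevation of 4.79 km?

Pratt balance: ρ_ref D = ρ (D + h).
ρ = ρ_ref D/(D + h) = 2812 × 140 km/(140 km + 4.79 km) = 2720 kg/m³.

2720 kg/m³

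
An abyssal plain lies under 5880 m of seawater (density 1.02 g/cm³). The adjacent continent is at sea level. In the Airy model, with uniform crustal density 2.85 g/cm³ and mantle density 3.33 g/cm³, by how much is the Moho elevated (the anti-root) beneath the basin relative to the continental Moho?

In Airy isostatic equilibrium: replacing crust with seawater at the top is compensated by replacing crust with mantle at the base: d (ρ_c − ρ_w) = a (ρ_m − ρ_c).
a = d (ρ_c − ρ_w)/(ρ_m − ρ_c) = 5880 m × 1.83/0.48 = 22400 m.

22400 m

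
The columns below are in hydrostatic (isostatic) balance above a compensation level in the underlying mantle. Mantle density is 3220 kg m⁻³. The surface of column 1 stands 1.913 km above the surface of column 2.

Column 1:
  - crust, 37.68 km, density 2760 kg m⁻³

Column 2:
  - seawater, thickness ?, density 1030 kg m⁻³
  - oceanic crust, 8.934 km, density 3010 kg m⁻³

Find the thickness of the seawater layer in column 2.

Take the compensation level at the base of the deeper column (depth z_c below the surface of column 1) and equate Σ ρ_i t_i down to z_c; mantle fills any gap and the z_c terms cancel.
Column 1: 37.68×2760 + (z_c − 37.68)×3220
Column 2: 1.913×0 + x×1030 + 8.934×3010 + (z_c − 1.913 − 8.934 − x)×3220
The z_c×3220 term appears on both sides and cancels. Collect the known terms of each column as K = Σ(ρt)_known − 3220 × (depth of known layers): K_1 = 103996.8 − 3220×37.68 = −17332.8; K_2 = 26891.34 − 3220×(1.913 + 8.934) = −8036.
Balance: K_1 = K_2 − x×(3220 − 1030), so x = (K_2 − K_1)/(3220 − 1030) = 9296.8/2190 = 4.25 km.

4.25 km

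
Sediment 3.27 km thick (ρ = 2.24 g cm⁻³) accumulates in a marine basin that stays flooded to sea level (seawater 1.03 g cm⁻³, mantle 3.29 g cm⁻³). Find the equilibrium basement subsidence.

Submarine loading: the sediment displaces seawater, and the subsidence is in turn flooded, so s (ρ_m − ρ_w) = t (ρ_sed − ρ_w).
s = 3.27 km × (2.24 − 1.03) / (3.29 − 1.03) = 1.75 km.

1.75 km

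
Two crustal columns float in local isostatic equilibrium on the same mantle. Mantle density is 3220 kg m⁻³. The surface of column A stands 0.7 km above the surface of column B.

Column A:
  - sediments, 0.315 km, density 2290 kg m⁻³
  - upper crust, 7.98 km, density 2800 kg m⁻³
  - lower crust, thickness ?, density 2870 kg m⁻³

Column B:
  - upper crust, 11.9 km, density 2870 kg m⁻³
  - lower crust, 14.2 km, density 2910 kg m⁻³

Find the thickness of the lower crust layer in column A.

20.5 km

Take the compensation level at the base of the deeper column (depth z_c below the surface of column A) and equate Σ ρ_i t_i down to z_c; mantle fills any gap and the z_c terms cancel.
Column A: 0.315×2290 + 7.98×2800 + x×2870 + (z_c − 8.295 − x)×3220
Column B: 0.7×0 + 11.9×2870 + 14.2×2910 + (z_c − 0.7 − 26.1)×3220
The z_c×3220 term appears on both sides and cancels. Collect the known terms of each column as K = Σ(ρt)_known − 3220 × (depth of known layers): K_A = 23065.35 − 3220×8.295 = −3644.55; K_B = 75475 − 3220×(0.7 + 26.1) = −10821.
Balance: K_A − x×(3220 − 2870) = K_B, so x = (K_A − K_B)/(3220 − 2870) = 7176.45/350 = 20.5 km.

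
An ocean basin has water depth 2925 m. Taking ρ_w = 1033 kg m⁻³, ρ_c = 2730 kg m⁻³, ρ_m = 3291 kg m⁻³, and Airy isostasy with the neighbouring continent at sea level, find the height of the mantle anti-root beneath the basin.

8850 m

Balancing pressure at the compensation depth: replacing crust with seawater at the top is compensated by replacing crust with mantle at the base: d (ρ_c − ρ_w) = a (ρ_m − ρ_c).
a = d (ρ_c − ρ_w)/(ρ_m − ρ_c) = 2925 m × 1697/561 = 8850 m.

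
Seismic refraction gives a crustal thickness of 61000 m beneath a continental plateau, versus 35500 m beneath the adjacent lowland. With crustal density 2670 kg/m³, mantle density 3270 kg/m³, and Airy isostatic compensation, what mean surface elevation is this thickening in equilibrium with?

4680 m

Excess crust Δ = 61000 m − 35500 m = 25500 m, split between elevation h and root r with h + r = Δ.
Airy balance ρ_c h = (ρ_m − ρ_c) r gives r = h ρ_c/(ρ_m − ρ_c), so h (1 + ρ_c/(ρ_m − ρ_c)) = Δ, i.e. h = Δ (ρ_m − ρ_c)/ρ_m.
h = 25500 m × 600/3270 = 4680 m.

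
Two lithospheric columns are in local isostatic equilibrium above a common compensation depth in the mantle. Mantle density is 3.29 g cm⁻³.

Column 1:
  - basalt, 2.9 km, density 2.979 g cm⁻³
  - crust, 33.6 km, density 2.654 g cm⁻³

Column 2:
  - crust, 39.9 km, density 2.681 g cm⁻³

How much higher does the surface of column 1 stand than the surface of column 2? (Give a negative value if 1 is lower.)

For any compensation level in the mantle, the mantle terms cancel and isostasy reduces to e = (Σt_1 − Σt_2) − (Σ(ρt)_1 − Σ(ρt)_2) / ρ_m.
Σt_1 = 36.5 km; Σt_2 = 39.9 km; Σ(ρt)_1 = 97.8135; Σ(ρt)_2 = 106.9719 (in km·g cm⁻³).
e = (36.5 − 39.9) − (97.8135 − 106.9719) / 3.29 = −0.616 km.

−0.616 km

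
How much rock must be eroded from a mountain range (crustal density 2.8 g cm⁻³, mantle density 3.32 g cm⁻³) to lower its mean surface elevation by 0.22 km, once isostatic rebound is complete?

1.4 km

Net drop Δ = e − u = e − e ρ_c/ρ_m = e (ρ_m − ρ_c)/ρ_m.
e = Δ ρ_m/(ρ_m − ρ_c) = 0.22 km × 3.32/0.52 = 1.4 km.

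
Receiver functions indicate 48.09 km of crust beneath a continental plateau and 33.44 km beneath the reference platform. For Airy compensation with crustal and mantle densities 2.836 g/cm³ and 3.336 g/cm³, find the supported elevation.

Excess crust Δ = 48.09 km − 33.44 km = 14.65 km, split between elevation h and root r with h + r = Δ.
Airy balance ρ_c h = (ρ_m − ρ_c) r gives r = h ρ_c/(ρ_m − ρ_c), so h (1 + ρ_c/(ρ_m − ρ_c)) = Δ, i.e. h = Δ (ρ_m − ρ_c)/ρ_m.
h = 14.65 km × 0.5/3.336 = 2.2 km.

2.2 km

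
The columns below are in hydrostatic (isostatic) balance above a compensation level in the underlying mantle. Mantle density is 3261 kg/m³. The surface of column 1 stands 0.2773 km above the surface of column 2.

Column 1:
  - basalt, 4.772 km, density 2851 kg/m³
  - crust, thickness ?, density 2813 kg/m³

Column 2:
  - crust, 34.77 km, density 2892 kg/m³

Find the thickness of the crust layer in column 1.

26.3 km

Take the compensation level at the base of the deeper column (depth z_c below the surface of column 1) and equate Σ ρ_i t_i down to z_c; mantle fills any gap and the z_c terms cancel.
Column 1: 4.772×2851 + x×2813 + (z_c − 4.772 − x)×3261
Column 2: 0.2773×0 + 34.77×2892 + (z_c − 0.2773 − 34.77)×3261
The z_c×3261 term appears on both sides and cancels. Collect the known terms of each column as K = Σ(ρt)_known − 3261 × (depth of known layers): K_1 = 13604.972 − 3261×4.772 = −1956.52; K_2 = 100554.84 − 3261×(0.2773 + 34.77) = −13734.4053.
Balance: K_1 − x×(3261 − 2813) = K_2, so x = (K_1 − K_2)/(3261 − 2813) = 11777.9/448 = 26.3 km.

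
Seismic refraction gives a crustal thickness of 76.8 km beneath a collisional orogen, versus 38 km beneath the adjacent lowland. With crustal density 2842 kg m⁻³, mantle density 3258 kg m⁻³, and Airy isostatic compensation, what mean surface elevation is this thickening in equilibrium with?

4.95 km

Excess crust Δ = 76.8 km − 38 km = 38.8 km, split between elevation h and root r with h + r = Δ.
Airy balance ρ_c h = (ρ_m − ρ_c) r gives r = h ρ_c/(ρ_m − ρ_c), so h (1 + ρ_c/(ρ_m − ρ_c)) = Δ, i.e. h = Δ (ρ_m − ρ_c)/ρ_m.
h = 38.8 km × 416/3258 = 4.95 km.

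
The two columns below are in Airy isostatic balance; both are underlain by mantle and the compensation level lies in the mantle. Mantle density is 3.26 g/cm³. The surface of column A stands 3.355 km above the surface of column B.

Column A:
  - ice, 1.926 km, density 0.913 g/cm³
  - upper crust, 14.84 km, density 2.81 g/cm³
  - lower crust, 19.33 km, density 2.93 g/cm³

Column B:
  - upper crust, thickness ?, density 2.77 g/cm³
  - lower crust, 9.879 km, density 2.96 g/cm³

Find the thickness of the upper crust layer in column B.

Take the compensation level at the base of the deeper column (depth z_c below the surface of column A) and equate Σ ρ_i t_i down to z_c; mantle fills any gap and the z_c terms cancel.
Column A: 1.926×0.913 + 14.84×2.81 + 19.33×2.93 + (z_c − 36.096)×3.26
Column B: 3.355×0 + x×2.77 + 9.879×2.96 + (z_c − 3.355 − 9.879 − x)×3.26
The z_c×3.26 term appears on both sides and cancels. Collect the known terms of each column as K = Σ(ρt)_known − 3.26 × (depth of known layers): K_A = 100.095738 − 3.26×36.096 = −17.577222; K_B = 29.24184 − 3.26×(3.355 + 9.879) = −13.901.
Balance: K_A = K_B − x×(3.26 − 2.77), so x = (K_B − K_A)/(3.26 − 2.77) = 3.67622/0.49 = 7.5 km.

7.5 km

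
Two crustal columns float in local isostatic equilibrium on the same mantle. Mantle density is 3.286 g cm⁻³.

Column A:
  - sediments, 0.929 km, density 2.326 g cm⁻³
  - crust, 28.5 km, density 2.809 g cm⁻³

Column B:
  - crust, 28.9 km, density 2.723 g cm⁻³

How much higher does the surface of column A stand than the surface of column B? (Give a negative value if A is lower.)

For any compensation level in the mantle, the mantle terms cancel and isostasy reduces to e = (Σt_A − Σt_B) − (Σ(ρt)_A − Σ(ρt)_B) / ρ_m.
Σt_A = 29.429 km; Σt_B = 28.9 km; Σ(ρt)_A = 82.217354; Σ(ρt)_B = 78.6947 (in km·g cm⁻³).
e = (29.429 − 28.9) − (82.217354 − 78.6947) / 3.286 = −0.543 km.

−0.543 km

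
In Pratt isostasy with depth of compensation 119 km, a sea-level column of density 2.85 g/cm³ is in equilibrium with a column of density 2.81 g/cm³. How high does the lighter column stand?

ρ_ref D = ρ (D + h) → h = D (ρ_ref − ρ)/ρ.
h = 119 km × (2.85 − 2.81)/2.81 = 1.69 km.

1.69 km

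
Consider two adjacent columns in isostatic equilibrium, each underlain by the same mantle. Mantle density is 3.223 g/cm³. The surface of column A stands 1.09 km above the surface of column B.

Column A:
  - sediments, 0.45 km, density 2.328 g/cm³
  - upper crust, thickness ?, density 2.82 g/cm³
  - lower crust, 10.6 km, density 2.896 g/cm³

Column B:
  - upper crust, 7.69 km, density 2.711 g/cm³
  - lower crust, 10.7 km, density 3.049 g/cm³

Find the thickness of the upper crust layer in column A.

Take the compensation level at the base of the deeper column (depth z_c below the surface of column A) and equate Σ ρ_i t_i down to z_c; mantle fills any gap and the z_c terms cancel.
Column A: 0.45×2.328 + x×2.82 + 10.6×2.896 + (z_c − 11.05 − x)×3.223
Column B: 1.09×0 + 7.69×2.711 + 10.7×3.049 + (z_c − 1.09 − 18.39)×3.223
The z_c×3.223 term appears on both sides and cancels. Collect the known terms of each column as K = Σ(ρt)_known − 3.223 × (depth of known layers): K_A = 31.7452 − 3.223×11.05 = −3.86895; K_B = 53.47189 − 3.223×(1.09 + 18.39) = −9.31215.
Balance: K_A − x×(3.223 − 2.82) = K_B, so x = (K_A − K_B)/(3.223 − 2.82) = 5.4432/0.403 = 13.5 km.

13.5 km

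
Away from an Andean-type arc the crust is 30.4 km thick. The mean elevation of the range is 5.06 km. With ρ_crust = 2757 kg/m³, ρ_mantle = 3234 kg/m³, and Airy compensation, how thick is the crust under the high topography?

Root depth r = h ρ_c / (ρ_m − ρ_c) = 5.06 km × 2757 / 477 = 29.25 km.
Total thickness = T + h + r = 30.4 km + 5.06 km + 29.25 km = 64.7 km.

64.7 km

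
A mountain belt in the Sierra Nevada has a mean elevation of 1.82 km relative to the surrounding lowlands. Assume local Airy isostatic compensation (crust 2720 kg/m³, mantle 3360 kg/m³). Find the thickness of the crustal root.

Isostatic balance requires: the weight of the topography is balanced by the buoyancy of the root, ρ_c h = (ρ_m − ρ_c) r.
r = h · ρ_c / (ρ_m − ρ_c) = 1.82 km × 2720 / (3360 − 2720) = 7.74 km.

7.74 km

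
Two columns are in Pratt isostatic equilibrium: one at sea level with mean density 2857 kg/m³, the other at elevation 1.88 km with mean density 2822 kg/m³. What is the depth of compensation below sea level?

ρ_ref D = ρ (D + h) → D (ρ_ref − ρ) = ρ h.
D = ρ h/(ρ_ref − ρ) = 2822 × 1.88 km/(2857 − 2822) = 152 km.

152 km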